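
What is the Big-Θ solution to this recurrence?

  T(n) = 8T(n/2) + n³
Θ(n³ log n)

Master Theorem: a = 8, b = 2, f(n) = n³.
Compute the critical exponent d = log₂(8) = 3.
Compare f(n) = Θ(n³) against n^d:
  k = 3 = d, so f(n) = Θ(n^d) — Case 2.
  Work is balanced across levels: T(n) = Θ(n^d log n) = Θ(n³ log n).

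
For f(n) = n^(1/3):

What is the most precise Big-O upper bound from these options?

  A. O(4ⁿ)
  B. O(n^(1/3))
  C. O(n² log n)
B

f(n) = n^(1/3) is O(n^(1/3)).
All listed options are valid Big-O bounds (upper bounds),
but O(n^(1/3)) is the tightest (smallest valid bound).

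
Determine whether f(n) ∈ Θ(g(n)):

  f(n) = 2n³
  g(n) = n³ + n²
True

f(n) = 2n³ and g(n) = n³ + n² are both O(n³).
Since they have the same asymptotic growth rate, f(n) = Θ(g(n)) is true.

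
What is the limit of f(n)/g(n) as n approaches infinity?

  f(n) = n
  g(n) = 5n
1/5

Since n and 5n have the same growth rate (O(n)),
the ratio converges to a constant: 1/5.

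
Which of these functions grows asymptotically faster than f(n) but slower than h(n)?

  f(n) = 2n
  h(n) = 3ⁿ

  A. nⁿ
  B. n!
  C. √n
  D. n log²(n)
D

We need g(n) with 2n = o(g(n)) and g(n) = o(3ⁿ), i.e. O(n) ≺ g ≺ O(3ⁿ).
Check each option:
  A. nⁿ — O(nⁿ) does not grow strictly slower than h(n)
  B. n! — O(n!) does not grow strictly slower than h(n)
  C. √n — O(√n) does not grow strictly faster than f(n)
  D. n log²(n) — O(n log² n) is strictly between O(n) and O(3ⁿ) ✓

Only option D (n log²(n)) lies strictly between.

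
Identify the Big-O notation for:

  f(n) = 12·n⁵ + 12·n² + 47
O(n⁵)

The dominant term in 12·n⁵ + 12·n² + 47 is 12·n⁵, which is Θ(n⁵).
Lower-order terms (12·n², 47) are asymptotically negligible.
Constants are absorbed, so the tightest bound is O(n⁵).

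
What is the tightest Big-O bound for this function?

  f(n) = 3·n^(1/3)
O(n^(1/3))

The dominant term in 3·n^(1/3) is 3·n^(1/3), which is Θ(n^(1/3)).
Constants are absorbed, so the tightest bound is O(n^(1/3)).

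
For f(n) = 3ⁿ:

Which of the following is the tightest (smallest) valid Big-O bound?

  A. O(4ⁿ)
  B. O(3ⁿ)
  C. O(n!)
B

f(n) = 3ⁿ is O(3ⁿ).
All listed options are valid Big-O bounds (upper bounds),
but O(3ⁿ) is the tightest (smallest valid bound).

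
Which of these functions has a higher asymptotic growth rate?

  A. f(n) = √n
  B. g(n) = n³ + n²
B

f(n) = √n is O(√n), while g(n) = n³ + n² is O(n³).
Since O(n³) grows faster than O(√n), g(n) dominates.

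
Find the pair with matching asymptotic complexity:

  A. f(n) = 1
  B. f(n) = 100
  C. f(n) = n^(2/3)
A and B

Examining each function:
  A. 1 is O(1)
  B. 100 is O(1)
  C. n^(2/3) is O(n^(2/3))

Functions A and B both have the same complexity class.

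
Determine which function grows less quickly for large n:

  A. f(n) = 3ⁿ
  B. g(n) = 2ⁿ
B

f(n) = 3ⁿ is O(3ⁿ), while g(n) = 2ⁿ is O(2ⁿ).
Since O(2ⁿ) grows slower than O(3ⁿ), g(n) is dominated.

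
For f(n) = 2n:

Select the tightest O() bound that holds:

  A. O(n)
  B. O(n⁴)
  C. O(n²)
A

f(n) = 2n is O(n).
All listed options are valid Big-O bounds (upper bounds),
but O(n) is the tightest (smallest valid bound).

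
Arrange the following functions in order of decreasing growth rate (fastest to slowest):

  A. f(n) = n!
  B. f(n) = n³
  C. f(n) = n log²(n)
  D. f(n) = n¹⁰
A > D > B > C

Comparing growth rates:
A = n! is O(n!)
D = n¹⁰ is O(n¹⁰)
B = n³ is O(n³)
C = n log²(n) is O(n log² n)

Therefore, the order from fastest to slowest is: A > D > B > C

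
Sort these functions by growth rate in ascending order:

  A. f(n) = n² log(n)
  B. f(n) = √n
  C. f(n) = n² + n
B < C < A

Comparing growth rates:
B = √n is O(√n)
C = n² + n is O(n²)
A = n² log(n) is O(n² log n)

Therefore, the order from slowest to fastest is: B < C < A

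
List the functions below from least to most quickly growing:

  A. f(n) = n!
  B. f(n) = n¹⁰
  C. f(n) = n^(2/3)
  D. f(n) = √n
D < C < B < A

Comparing growth rates:
D = √n is O(√n)
C = n^(2/3) is O(n^(2/3))
B = n¹⁰ is O(n¹⁰)
A = n! is O(n!)

Therefore, the order from slowest to fastest is: D < C < B < A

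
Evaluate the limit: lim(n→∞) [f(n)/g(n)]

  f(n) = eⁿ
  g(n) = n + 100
∞

Since eⁿ (O(eⁿ)) grows faster than n + 100 (O(n)),
the ratio f(n)/g(n) → ∞ as n → ∞.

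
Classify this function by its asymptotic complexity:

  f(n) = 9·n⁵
O(n⁵)

The dominant term in 9·n⁵ is 9·n⁵, which is Θ(n⁵).
Constants are absorbed, so the tightest bound is O(n⁵).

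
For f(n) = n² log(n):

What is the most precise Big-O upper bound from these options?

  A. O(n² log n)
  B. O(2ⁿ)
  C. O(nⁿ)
A

f(n) = n² log(n) is O(n² log n).
All listed options are valid Big-O bounds (upper bounds),
but O(n² log n) is the tightest (smallest valid bound).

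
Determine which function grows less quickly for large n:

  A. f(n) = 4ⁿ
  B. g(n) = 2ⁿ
B

f(n) = 4ⁿ is O(4ⁿ), while g(n) = 2ⁿ is O(2ⁿ).
Since O(2ⁿ) grows slower than O(4ⁿ), g(n) is dominated.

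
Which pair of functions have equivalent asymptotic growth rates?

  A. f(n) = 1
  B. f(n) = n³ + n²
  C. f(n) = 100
A and C

Examining each function:
  A. 1 is O(1)
  B. n³ + n² is O(n³)
  C. 100 is O(1)

Functions A and C both have the same complexity class.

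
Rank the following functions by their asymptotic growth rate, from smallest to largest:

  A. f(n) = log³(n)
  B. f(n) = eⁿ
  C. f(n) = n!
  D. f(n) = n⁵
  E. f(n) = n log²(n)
A < E < D < B < C

Comparing growth rates:
A = log³(n) is O(log³ n)
E = n log²(n) is O(n log² n)
D = n⁵ is O(n⁵)
B = eⁿ is O(eⁿ)
C = n! is O(n!)

Therefore, the order from slowest to fastest is: A < E < D < B < C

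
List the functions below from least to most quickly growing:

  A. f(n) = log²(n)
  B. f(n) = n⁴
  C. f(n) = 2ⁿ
A < B < C

Comparing growth rates:
A = log²(n) is O(log² n)
B = n⁴ is O(n⁴)
C = 2ⁿ is O(2ⁿ)

Therefore, the order from slowest to fastest is: A < B < C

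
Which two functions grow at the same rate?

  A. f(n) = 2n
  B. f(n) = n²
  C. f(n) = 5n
A and C

Examining each function:
  A. 2n is O(n)
  B. n² is O(n²)
  C. 5n is O(n)

Functions A and C both have the same complexity class.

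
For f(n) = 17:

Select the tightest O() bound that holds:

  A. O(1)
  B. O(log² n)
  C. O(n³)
A

f(n) = 17 is O(1).
All listed options are valid Big-O bounds (upper bounds),
but O(1) is the tightest (smallest valid bound).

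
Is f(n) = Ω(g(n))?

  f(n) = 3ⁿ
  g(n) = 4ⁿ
False

f(n) = 3ⁿ is O(3ⁿ), and g(n) = 4ⁿ is O(4ⁿ).
Since O(3ⁿ) grows slower than O(4ⁿ), f(n) = Ω(g(n)) is false.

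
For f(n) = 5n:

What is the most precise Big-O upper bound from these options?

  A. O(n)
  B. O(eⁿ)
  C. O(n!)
A

f(n) = 5n is O(n).
All listed options are valid Big-O bounds (upper bounds),
but O(n) is the tightest (smallest valid bound).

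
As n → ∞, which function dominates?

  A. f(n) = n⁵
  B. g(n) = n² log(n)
A

f(n) = n⁵ is O(n⁵), while g(n) = n² log(n) is O(n² log n).
Since O(n⁵) grows faster than O(n² log n), f(n) dominates.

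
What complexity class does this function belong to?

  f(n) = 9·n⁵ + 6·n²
O(n⁵)

The dominant term in 9·n⁵ + 6·n² is 9·n⁵, which is Θ(n⁵).
Lower-order terms (6·n²) are asymptotically negligible.
Constants are absorbed, so the tightest bound is O(n⁵).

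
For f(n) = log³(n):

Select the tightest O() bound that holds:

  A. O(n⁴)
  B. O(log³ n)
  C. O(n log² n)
B

f(n) = log³(n) is O(log³ n).
All listed options are valid Big-O bounds (upper bounds),
but O(log³ n) is the tightest (smallest valid bound).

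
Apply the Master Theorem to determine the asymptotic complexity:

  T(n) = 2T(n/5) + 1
Θ(n^log₅(2))

Master Theorem: a = 2, b = 5, f(n) = 1.
Compute the critical exponent d = log₅(2) = 0.431.
Compare f(n) = Θ(1) against n^d:
  k = 0 < d = 0.431, so f(n) = O(n^(d-ε)) — Case 1.
  The recursion cost dominates: T(n) = Θ(n^d) = Θ(n^log₅(2)).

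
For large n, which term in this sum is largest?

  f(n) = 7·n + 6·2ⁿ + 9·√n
6·2ⁿ

Looking at each term:
  - 7·n is O(n)
  - 6·2ⁿ is O(2ⁿ)
  - 9·√n is O(√n)

The term 6·2ⁿ (O(2ⁿ)) grows fastest and dominates all others.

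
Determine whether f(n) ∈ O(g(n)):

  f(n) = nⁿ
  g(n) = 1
False

f(n) = nⁿ is O(nⁿ), and g(n) = 1 is O(1).
Since O(nⁿ) grows faster than O(1), f(n) = O(g(n)) is false.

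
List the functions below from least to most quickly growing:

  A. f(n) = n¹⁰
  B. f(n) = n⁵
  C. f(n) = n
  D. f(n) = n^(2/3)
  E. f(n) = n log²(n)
D < C < E < B < A

Comparing growth rates:
D = n^(2/3) is O(n^(2/3))
C = n is O(n)
E = n log²(n) is O(n log² n)
B = n⁵ is O(n⁵)
A = n¹⁰ is O(n¹⁰)

Therefore, the order from slowest to fastest is: D < C < E < B < A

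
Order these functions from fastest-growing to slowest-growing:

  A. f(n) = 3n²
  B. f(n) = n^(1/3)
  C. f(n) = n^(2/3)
A > C > B

Comparing growth rates:
A = 3n² is O(n²)
C = n^(2/3) is O(n^(2/3))
B = n^(1/3) is O(n^(1/3))

Therefore, the order from fastest to slowest is: A > C > B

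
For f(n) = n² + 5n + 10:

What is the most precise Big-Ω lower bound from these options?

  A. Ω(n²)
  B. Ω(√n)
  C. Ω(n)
A

f(n) = n² + 5n + 10 is Ω(n²).
All listed options are valid Big-Ω bounds (lower bounds),
but Ω(n²) is the tightest (largest valid bound).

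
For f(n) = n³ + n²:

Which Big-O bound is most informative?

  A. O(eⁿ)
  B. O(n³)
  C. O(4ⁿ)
B

f(n) = n³ + n² is O(n³).
All listed options are valid Big-O bounds (upper bounds),
but O(n³) is the tightest (smallest valid bound).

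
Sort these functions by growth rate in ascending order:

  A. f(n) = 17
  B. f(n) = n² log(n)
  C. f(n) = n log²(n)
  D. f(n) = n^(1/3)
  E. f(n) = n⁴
A < D < C < B < E

Comparing growth rates:
A = 17 is O(1)
D = n^(1/3) is O(n^(1/3))
C = n log²(n) is O(n log² n)
B = n² log(n) is O(n² log n)
E = n⁴ is O(n⁴)

Therefore, the order from slowest to fastest is: A < D < C < B < E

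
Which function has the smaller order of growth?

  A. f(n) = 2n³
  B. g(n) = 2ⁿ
A

f(n) = 2n³ is O(n³), while g(n) = 2ⁿ is O(2ⁿ).
Since O(n³) grows slower than O(2ⁿ), f(n) is dominated.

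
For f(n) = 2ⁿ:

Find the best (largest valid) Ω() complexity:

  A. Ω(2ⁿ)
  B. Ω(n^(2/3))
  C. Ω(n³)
A

f(n) = 2ⁿ is Ω(2ⁿ).
All listed options are valid Big-Ω bounds (lower bounds),
but Ω(2ⁿ) is the tightest (largest valid bound).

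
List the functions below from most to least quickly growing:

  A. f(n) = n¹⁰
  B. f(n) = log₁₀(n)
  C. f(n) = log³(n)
A > C > B

Comparing growth rates:
A = n¹⁰ is O(n¹⁰)
C = log³(n) is O(log³ n)
B = log₁₀(n) is O(log n)

Therefore, the order from fastest to slowest is: A > C > B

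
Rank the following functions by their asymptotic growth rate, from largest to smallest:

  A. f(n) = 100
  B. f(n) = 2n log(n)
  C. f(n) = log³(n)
B > C > A

Comparing growth rates:
B = 2n log(n) is O(n log n)
C = log³(n) is O(log³ n)
A = 100 is O(1)

Therefore, the order from fastest to slowest is: B > C > A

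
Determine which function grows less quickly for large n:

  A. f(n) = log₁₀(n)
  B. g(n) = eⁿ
A

f(n) = log₁₀(n) is O(log n), while g(n) = eⁿ is O(eⁿ).
Since O(log n) grows slower than O(eⁿ), f(n) is dominated.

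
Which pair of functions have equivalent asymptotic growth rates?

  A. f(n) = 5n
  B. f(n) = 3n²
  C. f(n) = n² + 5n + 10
B and C

Examining each function:
  A. 5n is O(n)
  B. 3n² is O(n²)
  C. n² + 5n + 10 is O(n²)

Functions B and C both have the same complexity class.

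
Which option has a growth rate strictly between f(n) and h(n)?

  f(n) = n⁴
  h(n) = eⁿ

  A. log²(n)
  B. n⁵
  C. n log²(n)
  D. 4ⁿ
B

We need g(n) with n⁴ = o(g(n)) and g(n) = o(eⁿ), i.e. O(n⁴) ≺ g ≺ O(eⁿ).
Check each option:
  A. log²(n) — O(log² n) does not grow strictly faster than f(n)
  B. n⁵ — O(n⁵) is strictly between O(n⁴) and O(eⁿ) ✓
  C. n log²(n) — O(n log² n) does not grow strictly faster than f(n)
  D. 4ⁿ — O(4ⁿ) does not grow strictly slower than h(n)

Only option B (n⁵) lies strictly between.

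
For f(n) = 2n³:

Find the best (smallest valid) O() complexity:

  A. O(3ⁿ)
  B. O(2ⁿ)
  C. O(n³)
C

f(n) = 2n³ is O(n³).
All listed options are valid Big-O bounds (upper bounds),
but O(n³) is the tightest (smallest valid bound).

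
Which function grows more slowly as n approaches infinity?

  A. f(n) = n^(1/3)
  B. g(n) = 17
B

f(n) = n^(1/3) is O(n^(1/3)), while g(n) = 17 is O(1).
Since O(1) grows slower than O(n^(1/3)), g(n) is dominated.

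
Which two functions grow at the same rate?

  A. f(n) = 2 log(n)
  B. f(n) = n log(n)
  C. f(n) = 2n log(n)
B and C

Examining each function:
  A. 2 log(n) is O(log n)
  B. n log(n) is O(n log n)
  C. 2n log(n) is O(n log n)

Functions B and C both have the same complexity class.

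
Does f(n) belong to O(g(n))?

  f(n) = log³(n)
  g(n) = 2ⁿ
True

f(n) = log³(n) is O(log³ n), and g(n) = 2ⁿ is O(2ⁿ).
Since O(log³ n) ⊆ O(2ⁿ) (f grows no faster than g), f(n) = O(g(n)) is true.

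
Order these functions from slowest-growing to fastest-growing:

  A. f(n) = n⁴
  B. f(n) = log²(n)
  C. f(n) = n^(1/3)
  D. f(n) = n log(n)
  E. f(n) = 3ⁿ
B < C < D < A < E

Comparing growth rates:
B = log²(n) is O(log² n)
C = n^(1/3) is O(n^(1/3))
D = n log(n) is O(n log n)
A = n⁴ is O(n⁴)
E = 3ⁿ is O(3ⁿ)

Therefore, the order from slowest to fastest is: B < C < D < A < E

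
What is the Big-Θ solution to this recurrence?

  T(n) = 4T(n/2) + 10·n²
Θ(n² log n)

Master Theorem: a = 4, b = 2, f(n) = 10·n².
Compute the critical exponent d = log₂(4) = 2.
Compare f(n) = Θ(n²) against n^d:
  k = 2 = d, so f(n) = Θ(n^d) — Case 2.
  Work is balanced across levels: T(n) = Θ(n^d log n) = Θ(n² log n).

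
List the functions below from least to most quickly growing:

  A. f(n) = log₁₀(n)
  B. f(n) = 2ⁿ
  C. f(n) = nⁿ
A < B < C

Comparing growth rates:
A = log₁₀(n) is O(log n)
B = 2ⁿ is O(2ⁿ)
C = nⁿ is O(nⁿ)

Therefore, the order from slowest to fastest is: A < B < C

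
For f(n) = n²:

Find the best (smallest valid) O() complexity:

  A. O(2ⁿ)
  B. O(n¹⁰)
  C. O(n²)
C

f(n) = n² is O(n²).
All listed options are valid Big-O bounds (upper bounds),
but O(n²) is the tightest (smallest valid bound).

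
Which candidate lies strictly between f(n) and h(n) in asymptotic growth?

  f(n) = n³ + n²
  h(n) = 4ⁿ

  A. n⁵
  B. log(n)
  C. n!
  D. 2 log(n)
A

We need g(n) with n³ + n² = o(g(n)) and g(n) = o(4ⁿ), i.e. O(n³) ≺ g ≺ O(4ⁿ).
Check each option:
  A. n⁵ — O(n⁵) is strictly between O(n³) and O(4ⁿ) ✓
  B. log(n) — O(log n) does not grow strictly faster than f(n)
  C. n! — O(n!) does not grow strictly slower than h(n)
  D. 2 log(n) — O(log n) does not grow strictly faster than f(n)

Only option A (n⁵) lies strictly between.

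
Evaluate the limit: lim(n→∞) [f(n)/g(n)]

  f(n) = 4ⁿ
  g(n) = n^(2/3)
∞

Since 4ⁿ (O(4ⁿ)) grows faster than n^(2/3) (O(n^(2/3))),
the ratio f(n)/g(n) → ∞ as n → ∞.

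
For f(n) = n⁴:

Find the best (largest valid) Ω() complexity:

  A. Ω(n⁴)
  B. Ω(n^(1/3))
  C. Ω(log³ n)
A

f(n) = n⁴ is Ω(n⁴).
All listed options are valid Big-Ω bounds (lower bounds),
but Ω(n⁴) is the tightest (largest valid bound).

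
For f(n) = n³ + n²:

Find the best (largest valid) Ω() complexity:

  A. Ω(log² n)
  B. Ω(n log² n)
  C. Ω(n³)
C

f(n) = n³ + n² is Ω(n³).
All listed options are valid Big-Ω bounds (lower bounds),
but Ω(n³) is the tightest (largest valid bound).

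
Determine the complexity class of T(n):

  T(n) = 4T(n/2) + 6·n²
Θ(n² log n)

Master Theorem: a = 4, b = 2, f(n) = 6·n².
Compute the critical exponent d = log₂(4) = 2.
Compare f(n) = Θ(n²) against n^d:
  k = 2 = d, so f(n) = Θ(n^d) — Case 2.
  Work is balanced across levels: T(n) = Θ(n^d log n) = Θ(n² log n).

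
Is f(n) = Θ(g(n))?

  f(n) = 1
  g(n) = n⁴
False

f(n) = 1 is O(1), and g(n) = n⁴ is O(n⁴).
Since they have different growth rates, f(n) = Θ(g(n)) is false.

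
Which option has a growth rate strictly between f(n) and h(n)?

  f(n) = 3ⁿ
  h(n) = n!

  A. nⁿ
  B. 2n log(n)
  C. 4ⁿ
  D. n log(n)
C

We need g(n) with 3ⁿ = o(g(n)) and g(n) = o(n!), i.e. O(3ⁿ) ≺ g ≺ O(n!).
Check each option:
  A. nⁿ — O(nⁿ) does not grow strictly slower than h(n)
  B. 2n log(n) — O(n log n) does not grow strictly faster than f(n)
  C. 4ⁿ — O(4ⁿ) is strictly between O(3ⁿ) and O(n!) ✓
  D. n log(n) — O(n log n) does not grow strictly faster than f(n)

Only option C (4ⁿ) lies strictly between.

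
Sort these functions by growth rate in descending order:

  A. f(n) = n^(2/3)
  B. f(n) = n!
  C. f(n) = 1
B > A > C

Comparing growth rates:
B = n! is O(n!)
A = n^(2/3) is O(n^(2/3))
C = 1 is O(1)

Therefore, the order from fastest to slowest is: B > A > C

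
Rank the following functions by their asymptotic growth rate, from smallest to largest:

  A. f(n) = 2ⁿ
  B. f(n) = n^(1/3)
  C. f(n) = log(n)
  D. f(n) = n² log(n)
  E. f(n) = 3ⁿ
C < B < D < A < E

Comparing growth rates:
C = log(n) is O(log n)
B = n^(1/3) is O(n^(1/3))
D = n² log(n) is O(n² log n)
A = 2ⁿ is O(2ⁿ)
E = 3ⁿ is O(3ⁿ)

Therefore, the order from slowest to fastest is: C < B < D < A < E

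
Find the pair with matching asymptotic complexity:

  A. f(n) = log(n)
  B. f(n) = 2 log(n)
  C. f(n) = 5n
A and B

Examining each function:
  A. log(n) is O(log n)
  B. 2 log(n) is O(log n)
  C. 5n is O(n)

Functions A and B both have the same complexity class.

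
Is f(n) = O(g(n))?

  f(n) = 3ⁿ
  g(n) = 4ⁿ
True

f(n) = 3ⁿ is O(3ⁿ), and g(n) = 4ⁿ is O(4ⁿ).
Since O(3ⁿ) ⊆ O(4ⁿ) (f grows no faster than g), f(n) = O(g(n)) is true.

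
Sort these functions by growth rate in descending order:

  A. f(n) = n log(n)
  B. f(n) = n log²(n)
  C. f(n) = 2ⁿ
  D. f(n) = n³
C > D > B > A

Comparing growth rates:
C = 2ⁿ is O(2ⁿ)
D = n³ is O(n³)
B = n log²(n) is O(n log² n)
A = n log(n) is O(n log n)

Therefore, the order from fastest to slowest is: C > D > B > A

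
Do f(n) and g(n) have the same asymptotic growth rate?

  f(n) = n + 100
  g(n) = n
True

f(n) = n + 100 and g(n) = n are both O(n).
Since they have the same asymptotic growth rate, f(n) = Θ(g(n)) is true.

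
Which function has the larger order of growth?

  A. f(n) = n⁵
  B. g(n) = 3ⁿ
B

f(n) = n⁵ is O(n⁵), while g(n) = 3ⁿ is O(3ⁿ).
Since O(3ⁿ) grows faster than O(n⁵), g(n) dominates.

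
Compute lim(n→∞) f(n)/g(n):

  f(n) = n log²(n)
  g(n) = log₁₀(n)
∞

Since n log²(n) (O(n log² n)) grows faster than log₁₀(n) (O(log n)),
the ratio f(n)/g(n) → ∞ as n → ∞.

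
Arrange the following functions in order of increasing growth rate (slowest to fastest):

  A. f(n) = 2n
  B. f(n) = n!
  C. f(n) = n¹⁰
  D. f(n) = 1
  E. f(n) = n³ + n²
D < A < E < C < B

Comparing growth rates:
D = 1 is O(1)
A = 2n is O(n)
E = n³ + n² is O(n³)
C = n¹⁰ is O(n¹⁰)
B = n! is O(n!)

Therefore, the order from slowest to fastest is: D < A < E < C < B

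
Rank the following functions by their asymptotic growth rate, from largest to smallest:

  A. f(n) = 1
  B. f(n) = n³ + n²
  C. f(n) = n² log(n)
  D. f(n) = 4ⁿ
D > B > C > A

Comparing growth rates:
D = 4ⁿ is O(4ⁿ)
B = n³ + n² is O(n³)
C = n² log(n) is O(n² log n)
A = 1 is O(1)

Therefore, the order from fastest to slowest is: D > B > C > A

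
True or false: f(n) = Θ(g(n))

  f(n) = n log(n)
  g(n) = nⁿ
False

f(n) = n log(n) is O(n log n), and g(n) = nⁿ is O(nⁿ).
Since they have different growth rates, f(n) = Θ(g(n)) is false.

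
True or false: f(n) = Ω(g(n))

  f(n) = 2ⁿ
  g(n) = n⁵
True

f(n) = 2ⁿ is O(2ⁿ), and g(n) = n⁵ is O(n⁵).
Since O(2ⁿ) grows at least as fast as O(n⁵), f(n) = Ω(g(n)) is true.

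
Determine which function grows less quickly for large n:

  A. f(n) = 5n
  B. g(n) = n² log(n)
A

f(n) = 5n is O(n), while g(n) = n² log(n) is O(n² log n).
Since O(n) grows slower than O(n² log n), f(n) is dominated.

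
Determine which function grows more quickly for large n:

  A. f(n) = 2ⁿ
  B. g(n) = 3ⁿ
B

f(n) = 2ⁿ is O(2ⁿ), while g(n) = 3ⁿ is O(3ⁿ).
Since O(3ⁿ) grows faster than O(2ⁿ), g(n) dominates.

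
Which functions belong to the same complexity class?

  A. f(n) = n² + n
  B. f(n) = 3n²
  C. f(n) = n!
A and B

Examining each function:
  A. n² + n is O(n²)
  B. 3n² is O(n²)
  C. n! is O(n!)

Functions A and B both have the same complexity class.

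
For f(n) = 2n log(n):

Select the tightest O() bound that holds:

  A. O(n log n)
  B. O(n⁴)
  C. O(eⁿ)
A

f(n) = 2n log(n) is O(n log n).
All listed options are valid Big-O bounds (upper bounds),
but O(n log n) is the tightest (smallest valid bound).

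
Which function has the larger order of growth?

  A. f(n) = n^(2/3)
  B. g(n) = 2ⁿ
B

f(n) = n^(2/3) is O(n^(2/3)), while g(n) = 2ⁿ is O(2ⁿ).
Since O(2ⁿ) grows faster than O(n^(2/3)), g(n) dominates.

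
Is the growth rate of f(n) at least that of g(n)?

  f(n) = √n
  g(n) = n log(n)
False

f(n) = √n is O(√n), and g(n) = n log(n) is O(n log n).
Since O(√n) grows slower than O(n log n), f(n) = Ω(g(n)) is false.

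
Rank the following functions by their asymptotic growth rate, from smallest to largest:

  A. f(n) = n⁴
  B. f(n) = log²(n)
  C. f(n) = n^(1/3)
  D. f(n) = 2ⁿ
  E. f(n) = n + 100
B < C < E < A < D

Comparing growth rates:
B = log²(n) is O(log² n)
C = n^(1/3) is O(n^(1/3))
E = n + 100 is O(n)
A = n⁴ is O(n⁴)
D = 2ⁿ is O(2ⁿ)

Therefore, the order from slowest to fastest is: B < C < E < A < D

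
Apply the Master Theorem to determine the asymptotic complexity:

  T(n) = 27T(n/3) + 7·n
Θ(n³)

Master Theorem: a = 27, b = 3, f(n) = 7·n.
Compute the critical exponent d = log₃(27) = 3.
Compare f(n) = Θ(n) against n^d:
  k = 1 < d = 3, so f(n) = O(n^(d-ε)) — Case 1.
  The recursion cost dominates: T(n) = Θ(n^d) = Θ(n³).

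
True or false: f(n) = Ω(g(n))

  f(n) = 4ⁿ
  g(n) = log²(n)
True

f(n) = 4ⁿ is O(4ⁿ), and g(n) = log²(n) is O(log² n).
Since O(4ⁿ) grows at least as fast as O(log² n), f(n) = Ω(g(n)) is true.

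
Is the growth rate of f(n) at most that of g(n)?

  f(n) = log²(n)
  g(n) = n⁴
True

f(n) = log²(n) is O(log² n), and g(n) = n⁴ is O(n⁴).
Since O(log² n) ⊆ O(n⁴) (f grows no faster than g), f(n) = O(g(n)) is true.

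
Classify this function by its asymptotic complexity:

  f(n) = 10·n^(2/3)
O(n^(2/3))

The dominant term in 10·n^(2/3) is 10·n^(2/3), which is Θ(n^(2/3)).
Constants are absorbed, so the tightest bound is O(n^(2/3)).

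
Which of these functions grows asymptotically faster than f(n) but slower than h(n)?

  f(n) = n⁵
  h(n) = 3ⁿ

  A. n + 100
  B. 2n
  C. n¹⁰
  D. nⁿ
C

We need g(n) with n⁵ = o(g(n)) and g(n) = o(3ⁿ), i.e. O(n⁵) ≺ g ≺ O(3ⁿ).
Check each option:
  A. n + 100 — O(n) does not grow strictly faster than f(n)
  B. 2n — O(n) does not grow strictly faster than f(n)
  C. n¹⁰ — O(n¹⁰) is strictly between O(n⁵) and O(3ⁿ) ✓
  D. nⁿ — O(nⁿ) does not grow strictly slower than h(n)

Only option C (n¹⁰) lies strictly between.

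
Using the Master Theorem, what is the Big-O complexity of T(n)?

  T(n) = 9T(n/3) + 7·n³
Θ(n³)

Master Theorem: a = 9, b = 3, f(n) = 7·n³.
Compute the critical exponent d = log₃(9) = 2.
Compare f(n) = Θ(n³) against n^d:
  k = 3 > d = 2, so f(n) = Ω(n^(d+ε)) — Case 3.
  Regularity: a·(n/b)^3/n^3 = a/b^3 = 9/27 < 1 ✓.
  The top-level work dominates: T(n) = Θ(f(n)) = Θ(n³).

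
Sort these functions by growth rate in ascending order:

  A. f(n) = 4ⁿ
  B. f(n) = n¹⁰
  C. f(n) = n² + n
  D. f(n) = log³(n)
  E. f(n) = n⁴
D < C < E < B < A

Comparing growth rates:
D = log³(n) is O(log³ n)
C = n² + n is O(n²)
E = n⁴ is O(n⁴)
B = n¹⁰ is O(n¹⁰)
A = 4ⁿ is O(4ⁿ)

Therefore, the order from slowest to fastest is: D < C < E < B < A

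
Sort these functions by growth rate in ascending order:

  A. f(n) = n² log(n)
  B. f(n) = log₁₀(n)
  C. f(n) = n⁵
B < A < C

Comparing growth rates:
B = log₁₀(n) is O(log n)
A = n² log(n) is O(n² log n)
C = n⁵ is O(n⁵)

Therefore, the order from slowest to fastest is: B < A < C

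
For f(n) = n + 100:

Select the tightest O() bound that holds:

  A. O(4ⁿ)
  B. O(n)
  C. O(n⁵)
B

f(n) = n + 100 is O(n).
All listed options are valid Big-O bounds (upper bounds),
but O(n) is the tightest (smallest valid bound).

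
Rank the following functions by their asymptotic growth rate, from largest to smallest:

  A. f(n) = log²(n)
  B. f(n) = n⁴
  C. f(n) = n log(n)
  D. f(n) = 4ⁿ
D > B > C > A

Comparing growth rates:
D = 4ⁿ is O(4ⁿ)
B = n⁴ is O(n⁴)
C = n log(n) is O(n log n)
A = log²(n) is O(log² n)

Therefore, the order from fastest to slowest is: D > B > C > A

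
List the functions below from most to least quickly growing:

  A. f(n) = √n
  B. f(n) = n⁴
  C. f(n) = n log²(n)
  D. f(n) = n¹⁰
D > B > C > A

Comparing growth rates:
D = n¹⁰ is O(n¹⁰)
B = n⁴ is O(n⁴)
C = n log²(n) is O(n log² n)
A = √n is O(√n)

Therefore, the order from fastest to slowest is: D > B > C > A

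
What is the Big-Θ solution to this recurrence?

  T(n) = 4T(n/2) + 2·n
Θ(n²)

Master Theorem: a = 4, b = 2, f(n) = 2·n.
Compute the critical exponent d = log₂(4) = 2.
Compare f(n) = Θ(n) against n^d:
  k = 1 < d = 2, so f(n) = O(n^(d-ε)) — Case 1.
  The recursion cost dominates: T(n) = Θ(n^d) = Θ(n²).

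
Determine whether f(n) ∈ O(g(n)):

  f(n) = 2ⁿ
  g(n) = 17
False

f(n) = 2ⁿ is O(2ⁿ), and g(n) = 17 is O(1).
Since O(2ⁿ) grows faster than O(1), f(n) = O(g(n)) is false.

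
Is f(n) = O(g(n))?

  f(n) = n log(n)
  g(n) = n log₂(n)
True

f(n) = n log(n) and g(n) = n log₂(n) are both O(n log n).
Big-O permits equal growth rates (f ≤ c·g for some c), so f(n) = O(g(n)) is true.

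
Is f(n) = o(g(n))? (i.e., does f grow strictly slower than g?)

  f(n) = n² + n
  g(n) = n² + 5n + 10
False

f(n) = n² + n is O(n²), and g(n) = n² + 5n + 10 is O(n²).
Since they have the same growth rate, f(n) = o(g(n)) is false.
(f = o(g) requires f to grow strictly slower, not equal.)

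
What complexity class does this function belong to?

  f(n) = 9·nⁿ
O(nⁿ)

The dominant term in 9·nⁿ is 9·nⁿ, which is Θ(nⁿ).
Constants are absorbed, so the tightest bound is O(nⁿ).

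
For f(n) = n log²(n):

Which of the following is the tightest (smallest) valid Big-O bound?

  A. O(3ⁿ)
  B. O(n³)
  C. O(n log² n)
C

f(n) = n log²(n) is O(n log² n).
All listed options are valid Big-O bounds (upper bounds),
but O(n log² n) is the tightest (smallest valid bound).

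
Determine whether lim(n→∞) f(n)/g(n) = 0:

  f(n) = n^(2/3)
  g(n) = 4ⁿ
True

f(n) = n^(2/3) is O(n^(2/3)), and g(n) = 4ⁿ is O(4ⁿ).
Since O(n^(2/3)) grows strictly slower than O(4ⁿ), f(n) = o(g(n)) is true.
This means lim(n→∞) f(n)/g(n) = 0.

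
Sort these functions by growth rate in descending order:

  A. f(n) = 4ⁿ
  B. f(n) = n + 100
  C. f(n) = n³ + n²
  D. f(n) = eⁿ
A > D > C > B

Comparing growth rates:
A = 4ⁿ is O(4ⁿ)
D = eⁿ is O(eⁿ)
C = n³ + n² is O(n³)
B = n + 100 is O(n)

Therefore, the order from fastest to slowest is: A > D > C > B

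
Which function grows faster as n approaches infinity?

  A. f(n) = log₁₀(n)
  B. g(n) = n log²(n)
B

f(n) = log₁₀(n) is O(log n), while g(n) = n log²(n) is O(n log² n).
Since O(n log² n) grows faster than O(log n), g(n) dominates.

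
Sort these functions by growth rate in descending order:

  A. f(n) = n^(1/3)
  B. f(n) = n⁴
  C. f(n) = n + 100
B > C > A

Comparing growth rates:
B = n⁴ is O(n⁴)
C = n + 100 is O(n)
A = n^(1/3) is O(n^(1/3))

Therefore, the order from fastest to slowest is: B > C > A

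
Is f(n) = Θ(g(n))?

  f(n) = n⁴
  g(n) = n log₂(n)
False

f(n) = n⁴ is O(n⁴), and g(n) = n log₂(n) is O(n log n).
Since they have different growth rates, f(n) = Θ(g(n)) is false.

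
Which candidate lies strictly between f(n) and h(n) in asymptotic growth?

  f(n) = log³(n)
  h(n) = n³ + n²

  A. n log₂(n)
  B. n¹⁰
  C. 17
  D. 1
A

We need g(n) with log³(n) = o(g(n)) and g(n) = o(n³ + n²), i.e. O(log³ n) ≺ g ≺ O(n³).
Check each option:
  A. n log₂(n) — O(n log n) is strictly between O(log³ n) and O(n³) ✓
  B. n¹⁰ — O(n¹⁰) does not grow strictly slower than h(n)
  C. 17 — O(1) does not grow strictly faster than f(n)
  D. 1 — O(1) does not grow strictly faster than f(n)

Only option A (n log₂(n)) lies strictly between.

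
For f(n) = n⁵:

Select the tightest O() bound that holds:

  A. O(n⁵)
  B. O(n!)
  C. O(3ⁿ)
A

f(n) = n⁵ is O(n⁵).
All listed options are valid Big-O bounds (upper bounds),
but O(n⁵) is the tightest (smallest valid bound).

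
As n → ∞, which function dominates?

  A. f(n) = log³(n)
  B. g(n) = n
B

f(n) = log³(n) is O(log³ n), while g(n) = n is O(n).
Since O(n) grows faster than O(log³ n), g(n) dominates.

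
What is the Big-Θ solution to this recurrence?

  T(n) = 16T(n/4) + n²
Θ(n² log n)

Master Theorem: a = 16, b = 4, f(n) = n².
Compute the critical exponent d = log₄(16) = 2.
Compare f(n) = Θ(n²) against n^d:
  k = 2 = d, so f(n) = Θ(n^d) — Case 2.
  Work is balanced across levels: T(n) = Θ(n^d log n) = Θ(n² log n).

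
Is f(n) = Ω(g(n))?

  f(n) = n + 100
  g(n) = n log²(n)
False

f(n) = n + 100 is O(n), and g(n) = n log²(n) is O(n log² n).
Since O(n) grows slower than O(n log² n), f(n) = Ω(g(n)) is false.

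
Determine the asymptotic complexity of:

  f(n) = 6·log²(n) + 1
O(log² n)

The dominant term in 6·log²(n) + 1 is 6·log²(n), which is Θ(log² n).
Lower-order terms (1) are asymptotically negligible.
Constants are absorbed, so the tightest bound is O(log² n).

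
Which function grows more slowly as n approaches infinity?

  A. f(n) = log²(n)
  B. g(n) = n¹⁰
A

f(n) = log²(n) is O(log² n), while g(n) = n¹⁰ is O(n¹⁰).
Since O(log² n) grows slower than O(n¹⁰), f(n) is dominated.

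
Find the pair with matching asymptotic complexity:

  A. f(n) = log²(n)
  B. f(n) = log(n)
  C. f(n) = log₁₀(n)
B and C

Examining each function:
  A. log²(n) is O(log² n)
  B. log(n) is O(log n)
  C. log₁₀(n) is O(log n)

Functions B and C both have the same complexity class.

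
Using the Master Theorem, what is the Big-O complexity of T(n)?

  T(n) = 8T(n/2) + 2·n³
Θ(n³ log n)

Master Theorem: a = 8, b = 2, f(n) = 2·n³.
Compute the critical exponent d = log₂(8) = 3.
Compare f(n) = Θ(n³) against n^d:
  k = 3 = d, so f(n) = Θ(n^d) — Case 2.
  Work is balanced across levels: T(n) = Θ(n^d log n) = Θ(n³ log n).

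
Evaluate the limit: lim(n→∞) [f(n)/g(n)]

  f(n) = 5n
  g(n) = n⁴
0

Since 5n (O(n)) grows slower than n⁴ (O(n⁴)),
the ratio f(n)/g(n) → 0 as n → ∞.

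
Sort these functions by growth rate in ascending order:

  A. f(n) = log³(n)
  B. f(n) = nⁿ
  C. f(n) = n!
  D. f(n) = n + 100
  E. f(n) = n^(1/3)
A < E < D < C < B

Comparing growth rates:
A = log³(n) is O(log³ n)
E = n^(1/3) is O(n^(1/3))
D = n + 100 is O(n)
C = n! is O(n!)
B = nⁿ is O(nⁿ)

Therefore, the order from slowest to fastest is: A < E < D < C < B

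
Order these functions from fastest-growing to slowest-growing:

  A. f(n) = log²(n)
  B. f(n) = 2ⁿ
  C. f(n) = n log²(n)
B > C > A

Comparing growth rates:
B = 2ⁿ is O(2ⁿ)
C = n log²(n) is O(n log² n)
A = log²(n) is O(log² n)

Therefore, the order from fastest to slowest is: B > C > A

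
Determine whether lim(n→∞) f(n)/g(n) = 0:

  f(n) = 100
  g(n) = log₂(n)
True

f(n) = 100 is O(1), and g(n) = log₂(n) is O(log n).
Since O(1) grows strictly slower than O(log n), f(n) = o(g(n)) is true.
This means lim(n→∞) f(n)/g(n) = 0.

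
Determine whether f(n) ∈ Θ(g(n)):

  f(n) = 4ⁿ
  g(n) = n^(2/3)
False

f(n) = 4ⁿ is O(4ⁿ), and g(n) = n^(2/3) is O(n^(2/3)).
Since they have different growth rates, f(n) = Θ(g(n)) is false.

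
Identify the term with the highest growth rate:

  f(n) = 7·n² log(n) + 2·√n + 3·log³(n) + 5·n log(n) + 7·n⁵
7·n⁵

Looking at each term:
  - 7·n² log(n) is O(n² log n)
  - 2·√n is O(√n)
  - 3·log³(n) is O(log³ n)
  - 5·n log(n) is O(n log n)
  - 7·n⁵ is O(n⁵)

The term 7·n⁵ (O(n⁵)) grows fastest and dominates all others.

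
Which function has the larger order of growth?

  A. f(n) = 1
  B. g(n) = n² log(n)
B

f(n) = 1 is O(1), while g(n) = n² log(n) is O(n² log n).
Since O(n² log n) grows faster than O(1), g(n) dominates.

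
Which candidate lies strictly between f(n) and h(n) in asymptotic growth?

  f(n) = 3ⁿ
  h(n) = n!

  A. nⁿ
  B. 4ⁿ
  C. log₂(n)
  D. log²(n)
B

We need g(n) with 3ⁿ = o(g(n)) and g(n) = o(n!), i.e. O(3ⁿ) ≺ g ≺ O(n!).
Check each option:
  A. nⁿ — O(nⁿ) does not grow strictly slower than h(n)
  B. 4ⁿ — O(4ⁿ) is strictly between O(3ⁿ) and O(n!) ✓
  C. log₂(n) — O(log n) does not grow strictly faster than f(n)
  D. log²(n) — O(log² n) does not grow strictly faster than f(n)

Only option B (4ⁿ) lies strictly between.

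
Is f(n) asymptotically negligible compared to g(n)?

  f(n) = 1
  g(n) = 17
False

f(n) = 1 is O(1), and g(n) = 17 is O(1).
Since they have the same growth rate, f(n) = o(g(n)) is false.
(f = o(g) requires f to grow strictly slower, not equal.)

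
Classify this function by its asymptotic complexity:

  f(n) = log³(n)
O(log³ n)

The dominant term in log³(n) is log³(n), which is Θ(log³ n).
Constants are absorbed, so the tightest bound is O(log³ n).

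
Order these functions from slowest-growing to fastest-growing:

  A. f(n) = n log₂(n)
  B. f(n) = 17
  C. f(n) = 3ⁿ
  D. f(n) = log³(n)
B < D < A < C

Comparing growth rates:
B = 17 is O(1)
D = log³(n) is O(log³ n)
A = n log₂(n) is O(n log n)
C = 3ⁿ is O(3ⁿ)

Therefore, the order from slowest to fastest is: B < D < A < C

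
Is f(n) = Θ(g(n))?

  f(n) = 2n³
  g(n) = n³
True

f(n) = 2n³ and g(n) = n³ are both O(n³).
Since they have the same asymptotic growth rate, f(n) = Θ(g(n)) is true.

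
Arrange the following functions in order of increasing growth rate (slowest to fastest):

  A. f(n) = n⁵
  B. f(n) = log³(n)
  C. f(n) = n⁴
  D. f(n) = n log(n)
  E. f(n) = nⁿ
B < D < C < A < E

Comparing growth rates:
B = log³(n) is O(log³ n)
D = n log(n) is O(n log n)
C = n⁴ is O(n⁴)
A = n⁵ is O(n⁵)
E = nⁿ is O(nⁿ)

Therefore, the order from slowest to fastest is: B < D < C < A < E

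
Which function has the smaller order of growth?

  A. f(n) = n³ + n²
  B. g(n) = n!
A

f(n) = n³ + n² is O(n³), while g(n) = n! is O(n!).
Since O(n³) grows slower than O(n!), f(n) is dominated.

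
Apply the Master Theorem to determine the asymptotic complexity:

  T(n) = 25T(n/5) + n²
Θ(n² log n)

Master Theorem: a = 25, b = 5, f(n) = n².
Compute the critical exponent d = log₅(25) = 2.
Compare f(n) = Θ(n²) against n^d:
  k = 2 = d, so f(n) = Θ(n^d) — Case 2.
  Work is balanced across levels: T(n) = Θ(n^d log n) = Θ(n² log n).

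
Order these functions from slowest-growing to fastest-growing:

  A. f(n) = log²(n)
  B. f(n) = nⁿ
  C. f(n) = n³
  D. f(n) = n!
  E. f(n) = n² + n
A < E < C < D < B

Comparing growth rates:
A = log²(n) is O(log² n)
E = n² + n is O(n²)
C = n³ is O(n³)
D = n! is O(n!)
B = nⁿ is O(nⁿ)

Therefore, the order from slowest to fastest is: A < E < C < D < B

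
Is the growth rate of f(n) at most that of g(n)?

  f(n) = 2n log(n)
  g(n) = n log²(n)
True

f(n) = 2n log(n) is O(n log n), and g(n) = n log²(n) is O(n log² n).
Since O(n log n) ⊆ O(n log² n) (f grows no faster than g), f(n) = O(g(n)) is true.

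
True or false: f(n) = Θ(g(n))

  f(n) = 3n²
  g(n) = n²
True

f(n) = 3n² and g(n) = n² are both O(n²).
Since they have the same asymptotic growth rate, f(n) = Θ(g(n)) is true.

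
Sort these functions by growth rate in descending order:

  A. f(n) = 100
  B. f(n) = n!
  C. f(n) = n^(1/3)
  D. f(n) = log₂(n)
B > C > D > A

Comparing growth rates:
B = n! is O(n!)
C = n^(1/3) is O(n^(1/3))
D = log₂(n) is O(log n)
A = 100 is O(1)

Therefore, the order from fastest to slowest is: B > C > D > A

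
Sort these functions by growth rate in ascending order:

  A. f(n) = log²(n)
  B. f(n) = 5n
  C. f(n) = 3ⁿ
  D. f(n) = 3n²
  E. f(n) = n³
A < B < D < E < C

Comparing growth rates:
A = log²(n) is O(log² n)
B = 5n is O(n)
D = 3n² is O(n²)
E = n³ is O(n³)
C = 3ⁿ is O(3ⁿ)

Therefore, the order from slowest to fastest is: A < B < D < E < C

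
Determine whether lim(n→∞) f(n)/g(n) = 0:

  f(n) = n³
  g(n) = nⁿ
True

f(n) = n³ is O(n³), and g(n) = nⁿ is O(nⁿ).
Since O(n³) grows strictly slower than O(nⁿ), f(n) = o(g(n)) is true.
This means lim(n→∞) f(n)/g(n) = 0.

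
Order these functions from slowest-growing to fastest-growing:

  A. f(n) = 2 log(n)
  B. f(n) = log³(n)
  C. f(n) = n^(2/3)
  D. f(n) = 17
D < A < B < C

Comparing growth rates:
D = 17 is O(1)
A = 2 log(n) is O(log n)
B = log³(n) is O(log³ n)
C = n^(2/3) is O(n^(2/3))

Therefore, the order from slowest to fastest is: D < A < B < C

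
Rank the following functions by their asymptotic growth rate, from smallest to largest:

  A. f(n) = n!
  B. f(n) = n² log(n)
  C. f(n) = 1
C < B < A

Comparing growth rates:
C = 1 is O(1)
B = n² log(n) is O(n² log n)
A = n! is O(n!)

Therefore, the order from slowest to fastest is: C < B < A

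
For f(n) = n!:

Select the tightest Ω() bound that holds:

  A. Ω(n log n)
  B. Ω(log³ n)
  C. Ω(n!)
C

f(n) = n! is Ω(n!).
All listed options are valid Big-Ω bounds (lower bounds),
but Ω(n!) is the tightest (largest valid bound).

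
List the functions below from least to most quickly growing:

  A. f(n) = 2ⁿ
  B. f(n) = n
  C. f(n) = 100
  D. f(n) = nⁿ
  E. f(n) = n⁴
C < B < E < A < D

Comparing growth rates:
C = 100 is O(1)
B = n is O(n)
E = n⁴ is O(n⁴)
A = 2ⁿ is O(2ⁿ)
D = nⁿ is O(nⁿ)

Therefore, the order from slowest to fastest is: C < B < E < A < D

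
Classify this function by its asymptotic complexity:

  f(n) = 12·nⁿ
O(nⁿ)

The dominant term in 12·nⁿ is 12·nⁿ, which is Θ(nⁿ).
Constants are absorbed, so the tightest bound is O(nⁿ).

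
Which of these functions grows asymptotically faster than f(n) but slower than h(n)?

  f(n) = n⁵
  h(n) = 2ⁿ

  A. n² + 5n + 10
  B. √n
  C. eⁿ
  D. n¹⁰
D

We need g(n) with n⁵ = o(g(n)) and g(n) = o(2ⁿ), i.e. O(n⁵) ≺ g ≺ O(2ⁿ).
Check each option:
  A. n² + 5n + 10 — O(n²) does not grow strictly faster than f(n)
  B. √n — O(√n) does not grow strictly faster than f(n)
  C. eⁿ — O(eⁿ) does not grow strictly slower than h(n)
  D. n¹⁰ — O(n¹⁰) is strictly between O(n⁵) and O(2ⁿ) ✓

Only option D (n¹⁰) lies strictly between.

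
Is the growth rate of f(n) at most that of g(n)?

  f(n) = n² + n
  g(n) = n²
True

f(n) = n² + n and g(n) = n² are both O(n²).
Big-O permits equal growth rates (f ≤ c·g for some c), so f(n) = O(g(n)) is true.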